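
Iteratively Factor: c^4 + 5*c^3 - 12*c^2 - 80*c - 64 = (c + 1)*(c^3 + 4*c^2 - 16*c - 64) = (c + 1)*(c + 4)*(c^2 - 16) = (c - 4)*(c + 1)*(c + 4)*(c + 4)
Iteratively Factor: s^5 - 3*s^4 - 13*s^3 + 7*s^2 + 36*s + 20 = (s + 2)*(s^4 - 5*s^3 - 3*s^2 + 13*s + 10) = (s + 1)*(s + 2)*(s^3 - 6*s^2 + 3*s + 10) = (s + 1)^2*(s + 2)*(s^2 - 7*s + 10) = (s - 2)*(s + 1)^2*(s + 2)*(s - 5)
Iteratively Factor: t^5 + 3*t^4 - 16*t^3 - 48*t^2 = (t + 4)*(t^4 - t^3 - 12*t^2) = (t + 3)*(t + 4)*(t^3 - 4*t^2) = (t - 4)*(t + 3)*(t + 4)*(t^2) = t*(t - 4)*(t + 3)*(t + 4)*(t)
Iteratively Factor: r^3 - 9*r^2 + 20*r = (r - 4)*(r^2 - 5*r) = r*(r - 4)*(r - 5)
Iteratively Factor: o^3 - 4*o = (o)*(o^2 - 4) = o*(o + 2)*(o - 2)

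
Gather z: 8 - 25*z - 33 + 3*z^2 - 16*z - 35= 3*z^2 - 41*z - 60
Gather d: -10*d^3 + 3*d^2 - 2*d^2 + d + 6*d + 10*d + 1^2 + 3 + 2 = -10*d^3 + d^2 + 17*d + 6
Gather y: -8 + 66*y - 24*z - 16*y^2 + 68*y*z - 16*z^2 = -16*y^2 + y*(68*z + 66) - 16*z^2 - 24*z - 8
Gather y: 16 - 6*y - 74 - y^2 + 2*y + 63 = -y^2 - 4*y + 5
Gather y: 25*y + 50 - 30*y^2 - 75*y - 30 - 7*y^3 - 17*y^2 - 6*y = -7*y^3 - 47*y^2 - 56*y + 20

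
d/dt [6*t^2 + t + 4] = 12*t + 1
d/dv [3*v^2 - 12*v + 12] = 6*v - 12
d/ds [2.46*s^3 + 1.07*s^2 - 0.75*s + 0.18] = 7.38*s^2 + 2.14*s - 0.75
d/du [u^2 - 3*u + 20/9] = 2*u - 3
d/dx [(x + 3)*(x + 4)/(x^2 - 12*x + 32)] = (-19*x^2 + 40*x + 368)/(x^4 - 24*x^3 + 208*x^2 - 768*x + 1024)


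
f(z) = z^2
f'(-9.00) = -18.00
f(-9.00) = 81.00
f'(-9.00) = -18.00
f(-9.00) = 81.00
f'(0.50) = 1.00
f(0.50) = 0.25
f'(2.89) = 5.78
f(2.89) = 8.35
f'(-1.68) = -3.36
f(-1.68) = 2.82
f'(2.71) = 5.42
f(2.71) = 7.34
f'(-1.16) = -2.32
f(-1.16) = 1.35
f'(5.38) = 10.76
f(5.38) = 28.94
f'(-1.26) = -2.52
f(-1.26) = 1.59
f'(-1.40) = -2.80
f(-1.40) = 1.96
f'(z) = 2*z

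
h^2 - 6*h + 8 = (h - 4)*(h - 2)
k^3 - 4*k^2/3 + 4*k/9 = k*(k - 2/3)^2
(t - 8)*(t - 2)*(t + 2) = t^3 - 8*t^2 - 4*t + 32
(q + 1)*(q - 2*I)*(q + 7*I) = q^3 + q^2 + 5*I*q^2 + 14*q + 5*I*q + 14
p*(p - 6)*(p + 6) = p^3 - 36*p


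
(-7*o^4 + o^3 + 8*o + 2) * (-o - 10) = 7*o^5 + 69*o^4 - 10*o^3 - 8*o^2 - 82*o - 20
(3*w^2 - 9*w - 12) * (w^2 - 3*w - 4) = 3*w^4 - 18*w^3 + 3*w^2 + 72*w + 48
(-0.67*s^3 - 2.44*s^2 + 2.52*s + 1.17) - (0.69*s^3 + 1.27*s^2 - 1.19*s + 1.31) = -1.36*s^3 - 3.71*s^2 + 3.71*s - 0.14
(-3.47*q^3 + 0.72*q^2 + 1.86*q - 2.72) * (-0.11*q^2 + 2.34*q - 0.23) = 0.3817*q^5 - 8.199*q^4 + 2.2783*q^3 + 4.486*q^2 - 6.7926*q + 0.6256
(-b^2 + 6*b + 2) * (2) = -2*b^2 + 12*b + 4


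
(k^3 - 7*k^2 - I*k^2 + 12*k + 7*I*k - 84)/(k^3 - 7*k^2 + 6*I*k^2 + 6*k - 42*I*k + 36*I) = (k^3 + k^2*(-7 - I) + k*(12 + 7*I) - 84)/(k^3 + k^2*(-7 + 6*I) + k*(6 - 42*I) + 36*I)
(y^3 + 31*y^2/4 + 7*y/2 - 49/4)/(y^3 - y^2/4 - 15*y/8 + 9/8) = 2*(4*y^2 + 35*y + 49)/(8*y^2 + 6*y - 9)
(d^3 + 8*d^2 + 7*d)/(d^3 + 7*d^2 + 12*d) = (d^2 + 8*d + 7)/(d^2 + 7*d + 12)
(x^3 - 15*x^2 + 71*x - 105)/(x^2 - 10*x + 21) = x - 5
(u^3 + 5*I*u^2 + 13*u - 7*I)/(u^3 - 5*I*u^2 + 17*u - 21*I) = (u^2 + 6*I*u + 7)/(u^2 - 4*I*u + 21)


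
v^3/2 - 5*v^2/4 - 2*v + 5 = (v/2 + 1)*(v - 5/2)*(v - 2)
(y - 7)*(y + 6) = y^2 - y - 42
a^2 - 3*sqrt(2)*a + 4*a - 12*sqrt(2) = (a + 4)*(a - 3*sqrt(2))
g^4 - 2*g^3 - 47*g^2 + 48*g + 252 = (g - 7)*(g - 3)*(g + 2)*(g + 6)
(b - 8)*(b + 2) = b^2 - 6*b - 16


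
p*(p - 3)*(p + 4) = p^3 + p^2 - 12*p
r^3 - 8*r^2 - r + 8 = (r - 8)*(r - 1)*(r + 1)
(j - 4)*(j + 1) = j^2 - 3*j - 4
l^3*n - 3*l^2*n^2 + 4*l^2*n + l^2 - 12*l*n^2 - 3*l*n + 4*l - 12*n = (l + 4)*(l - 3*n)*(l*n + 1)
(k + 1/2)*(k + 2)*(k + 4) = k^3 + 13*k^2/2 + 11*k + 4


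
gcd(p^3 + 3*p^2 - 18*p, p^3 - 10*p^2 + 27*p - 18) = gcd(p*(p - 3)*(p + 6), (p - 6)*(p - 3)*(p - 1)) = p - 3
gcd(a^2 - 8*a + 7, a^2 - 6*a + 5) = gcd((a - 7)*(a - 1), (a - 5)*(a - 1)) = a - 1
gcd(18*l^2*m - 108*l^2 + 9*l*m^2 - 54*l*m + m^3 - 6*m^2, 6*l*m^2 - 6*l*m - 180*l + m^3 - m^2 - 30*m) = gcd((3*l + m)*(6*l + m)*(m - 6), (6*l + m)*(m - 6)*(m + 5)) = 6*l*m - 36*l + m^2 - 6*m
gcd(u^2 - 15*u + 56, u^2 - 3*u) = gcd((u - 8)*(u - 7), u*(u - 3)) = 1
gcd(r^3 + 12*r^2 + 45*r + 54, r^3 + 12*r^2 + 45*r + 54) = r^3 + 12*r^2 + 45*r + 54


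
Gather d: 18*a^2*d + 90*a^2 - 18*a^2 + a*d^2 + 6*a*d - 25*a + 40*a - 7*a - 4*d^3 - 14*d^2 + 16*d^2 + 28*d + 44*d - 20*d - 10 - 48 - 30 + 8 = 72*a^2 + 8*a - 4*d^3 + d^2*(a + 2) + d*(18*a^2 + 6*a + 52) - 80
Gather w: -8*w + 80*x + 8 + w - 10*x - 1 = -7*w + 70*x + 7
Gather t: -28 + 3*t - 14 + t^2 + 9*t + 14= t^2 + 12*t - 28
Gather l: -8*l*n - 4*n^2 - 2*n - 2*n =-8*l*n - 4*n^2 - 4*n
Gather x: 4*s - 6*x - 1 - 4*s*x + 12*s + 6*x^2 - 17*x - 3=16*s + 6*x^2 + x*(-4*s - 23) - 4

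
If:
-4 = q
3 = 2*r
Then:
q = -4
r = 3/2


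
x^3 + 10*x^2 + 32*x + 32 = (x + 2)*(x + 4)^2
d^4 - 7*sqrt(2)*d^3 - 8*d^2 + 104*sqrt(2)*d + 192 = (d - 6*sqrt(2))*(d - 4*sqrt(2))*(d + sqrt(2))*(d + 2*sqrt(2))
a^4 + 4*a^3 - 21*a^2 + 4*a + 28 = (a - 2)^2*(a + 1)*(a + 7)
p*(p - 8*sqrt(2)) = p^2 - 8*sqrt(2)*p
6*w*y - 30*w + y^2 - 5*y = (6*w + y)*(y - 5)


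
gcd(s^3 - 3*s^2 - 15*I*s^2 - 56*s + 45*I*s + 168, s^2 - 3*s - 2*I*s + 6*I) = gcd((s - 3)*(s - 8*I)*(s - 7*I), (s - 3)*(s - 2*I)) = s - 3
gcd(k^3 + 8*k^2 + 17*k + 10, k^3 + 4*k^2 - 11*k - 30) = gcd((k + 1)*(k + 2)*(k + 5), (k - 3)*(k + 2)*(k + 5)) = k^2 + 7*k + 10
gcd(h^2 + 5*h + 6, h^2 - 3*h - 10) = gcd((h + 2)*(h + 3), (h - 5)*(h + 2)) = h + 2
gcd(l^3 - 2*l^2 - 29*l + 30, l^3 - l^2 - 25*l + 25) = l^2 + 4*l - 5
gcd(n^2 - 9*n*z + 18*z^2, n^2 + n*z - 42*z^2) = -n + 6*z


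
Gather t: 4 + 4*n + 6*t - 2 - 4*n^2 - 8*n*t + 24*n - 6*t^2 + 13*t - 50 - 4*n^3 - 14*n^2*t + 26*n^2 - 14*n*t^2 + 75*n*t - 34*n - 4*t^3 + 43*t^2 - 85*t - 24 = -4*n^3 + 22*n^2 - 6*n - 4*t^3 + t^2*(37 - 14*n) + t*(-14*n^2 + 67*n - 66) - 72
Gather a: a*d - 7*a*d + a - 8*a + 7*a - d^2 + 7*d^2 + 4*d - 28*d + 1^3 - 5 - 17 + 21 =-6*a*d + 6*d^2 - 24*d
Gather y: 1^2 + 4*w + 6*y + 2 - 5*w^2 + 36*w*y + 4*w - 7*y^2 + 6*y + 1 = -5*w^2 + 8*w - 7*y^2 + y*(36*w + 12) + 4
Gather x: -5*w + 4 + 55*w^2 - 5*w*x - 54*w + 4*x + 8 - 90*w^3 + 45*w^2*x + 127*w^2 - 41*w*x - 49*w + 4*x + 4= -90*w^3 + 182*w^2 - 108*w + x*(45*w^2 - 46*w + 8) + 16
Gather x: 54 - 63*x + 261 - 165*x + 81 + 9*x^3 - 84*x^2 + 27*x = 9*x^3 - 84*x^2 - 201*x + 396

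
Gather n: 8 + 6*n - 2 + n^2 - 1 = n^2 + 6*n + 5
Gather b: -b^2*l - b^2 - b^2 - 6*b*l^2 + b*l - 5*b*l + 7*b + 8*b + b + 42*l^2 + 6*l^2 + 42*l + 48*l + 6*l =b^2*(-l - 2) + b*(-6*l^2 - 4*l + 16) + 48*l^2 + 96*l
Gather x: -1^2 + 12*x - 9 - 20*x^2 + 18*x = -20*x^2 + 30*x - 10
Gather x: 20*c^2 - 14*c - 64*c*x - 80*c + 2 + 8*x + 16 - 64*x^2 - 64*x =20*c^2 - 94*c - 64*x^2 + x*(-64*c - 56) + 18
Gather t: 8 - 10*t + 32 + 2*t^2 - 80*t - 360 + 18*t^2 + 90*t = 20*t^2 - 320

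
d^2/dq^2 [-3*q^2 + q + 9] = -6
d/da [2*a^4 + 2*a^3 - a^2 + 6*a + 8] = 8*a^3 + 6*a^2 - 2*a + 6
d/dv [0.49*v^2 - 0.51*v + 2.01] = 0.98*v - 0.51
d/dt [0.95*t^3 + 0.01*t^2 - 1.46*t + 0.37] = 2.85*t^2 + 0.02*t - 1.46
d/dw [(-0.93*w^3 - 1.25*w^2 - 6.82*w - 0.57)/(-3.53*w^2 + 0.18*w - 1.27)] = (3.2829*w^4 - 0.3348*w^3 - 20.7563*w^2 - 0.8492*w + 8.764)/(12.4609*w^4 - 1.2708*w^3 + 8.9986*w^2 - 0.4572*w + 1.6129)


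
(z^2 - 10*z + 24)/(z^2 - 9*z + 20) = (z - 6)/(z - 5)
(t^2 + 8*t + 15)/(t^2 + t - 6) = (t + 5)/(t - 2)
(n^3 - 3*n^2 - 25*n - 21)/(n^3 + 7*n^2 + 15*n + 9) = (n - 7)/(n + 3)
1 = 1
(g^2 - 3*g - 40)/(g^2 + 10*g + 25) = (g - 8)/(g + 5)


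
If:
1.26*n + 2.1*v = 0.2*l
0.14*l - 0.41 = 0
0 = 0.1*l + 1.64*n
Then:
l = 2.93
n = -0.18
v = 0.39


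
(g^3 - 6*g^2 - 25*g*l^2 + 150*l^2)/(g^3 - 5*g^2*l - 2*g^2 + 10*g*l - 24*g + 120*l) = (g + 5*l)/(g + 4)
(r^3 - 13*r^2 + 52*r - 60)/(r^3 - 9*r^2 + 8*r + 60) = (r - 2)/(r + 2)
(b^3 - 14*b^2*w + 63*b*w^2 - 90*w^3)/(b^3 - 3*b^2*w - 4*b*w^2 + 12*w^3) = (-b^2 + 11*b*w - 30*w^2)/(-b^2 + 4*w^2)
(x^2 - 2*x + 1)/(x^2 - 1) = (x - 1)/(x + 1)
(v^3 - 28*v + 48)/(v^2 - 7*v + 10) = (v^2 + 2*v - 24)/(v - 5)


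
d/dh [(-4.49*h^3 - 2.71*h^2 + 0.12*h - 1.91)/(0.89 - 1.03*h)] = (9.2494*h^3 - 9.197*h^2 - 4.8238*h - 1.8605)/(1.0609*h^2 - 1.8334*h + 0.7921)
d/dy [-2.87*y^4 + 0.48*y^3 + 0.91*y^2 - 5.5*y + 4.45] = -11.48*y^3 + 1.44*y^2 + 1.82*y - 5.5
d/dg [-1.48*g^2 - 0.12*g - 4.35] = -2.96*g - 0.12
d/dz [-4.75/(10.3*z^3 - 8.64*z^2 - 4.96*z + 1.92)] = (146.775*z^2 - 82.08*z - 23.56)/(10.3*z^3 - 8.64*z^2 - 4.96*z + 1.92)^2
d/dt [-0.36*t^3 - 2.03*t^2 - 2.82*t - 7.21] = -1.08*t^2 - 4.06*t - 2.82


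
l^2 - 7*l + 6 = (l - 6)*(l - 1)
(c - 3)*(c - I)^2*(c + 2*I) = c^4 - 3*c^3 + 3*c^2 - 9*c - 2*I*c + 6*I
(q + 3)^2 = q^2 + 6*q + 9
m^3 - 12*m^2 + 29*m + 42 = (m - 7)*(m - 6)*(m + 1)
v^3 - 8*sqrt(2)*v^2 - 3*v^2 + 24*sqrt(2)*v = v*(v - 3)*(v - 8*sqrt(2))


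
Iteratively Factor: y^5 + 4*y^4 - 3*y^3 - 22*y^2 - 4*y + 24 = (y + 2)*(y^4 + 2*y^3 - 7*y^2 - 8*y + 12) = (y - 2)*(y + 2)*(y^3 + 4*y^2 + y - 6) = (y - 2)*(y + 2)^2*(y^2 + 2*y - 3) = (y - 2)*(y + 2)^2*(y + 3)*(y - 1)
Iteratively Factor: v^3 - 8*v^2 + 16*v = (v - 4)*(v^2 - 4*v) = v*(v - 4)*(v - 4)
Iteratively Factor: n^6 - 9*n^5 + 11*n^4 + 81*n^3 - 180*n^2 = (n + 3)*(n^5 - 12*n^4 + 47*n^3 - 60*n^2) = (n - 5)*(n + 3)*(n^4 - 7*n^3 + 12*n^2) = (n - 5)*(n - 3)*(n + 3)*(n^3 - 4*n^2) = (n - 5)*(n - 4)*(n - 3)*(n + 3)*(n^2) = n*(n - 5)*(n - 4)*(n - 3)*(n + 3)*(n)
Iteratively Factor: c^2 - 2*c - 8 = (c - 4)*(c + 2)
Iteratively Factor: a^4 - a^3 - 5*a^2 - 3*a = (a - 3)*(a^3 + 2*a^2 + a) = a*(a - 3)*(a^2 + 2*a + 1) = a*(a - 3)*(a + 1)*(a + 1)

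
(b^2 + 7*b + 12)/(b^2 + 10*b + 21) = (b + 4)/(b + 7)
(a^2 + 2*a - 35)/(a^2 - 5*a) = (a + 7)/a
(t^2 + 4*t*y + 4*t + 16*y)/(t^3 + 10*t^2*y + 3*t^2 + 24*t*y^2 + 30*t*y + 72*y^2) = (t + 4)/(t^2 + 6*t*y + 3*t + 18*y)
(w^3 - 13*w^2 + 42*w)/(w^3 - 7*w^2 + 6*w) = (w - 7)/(w - 1)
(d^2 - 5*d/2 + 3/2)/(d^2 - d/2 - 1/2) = (2*d - 3)/(2*d + 1)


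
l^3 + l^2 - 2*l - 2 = (l + 1)*(l - sqrt(2))*(l + sqrt(2))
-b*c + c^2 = c*(-b + c)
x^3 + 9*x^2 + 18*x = x*(x + 3)*(x + 6)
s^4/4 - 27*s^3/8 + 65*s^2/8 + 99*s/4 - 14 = (s/4 + 1/2)*(s - 8)*(s - 7)*(s - 1/2)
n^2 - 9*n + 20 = (n - 5)*(n - 4)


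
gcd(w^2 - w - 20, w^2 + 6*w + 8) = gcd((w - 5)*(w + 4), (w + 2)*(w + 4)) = w + 4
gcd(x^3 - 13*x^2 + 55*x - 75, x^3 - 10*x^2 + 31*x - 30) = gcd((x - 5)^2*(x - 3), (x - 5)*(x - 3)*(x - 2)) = x^2 - 8*x + 15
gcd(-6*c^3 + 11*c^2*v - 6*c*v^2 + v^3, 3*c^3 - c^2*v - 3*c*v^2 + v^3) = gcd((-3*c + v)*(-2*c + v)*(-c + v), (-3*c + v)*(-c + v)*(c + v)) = 3*c^2 - 4*c*v + v^2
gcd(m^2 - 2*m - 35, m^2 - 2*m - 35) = m^2 - 2*m - 35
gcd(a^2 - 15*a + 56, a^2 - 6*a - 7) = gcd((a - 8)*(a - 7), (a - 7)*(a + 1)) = a - 7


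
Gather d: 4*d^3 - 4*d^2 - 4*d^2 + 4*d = 4*d^3 - 8*d^2 + 4*d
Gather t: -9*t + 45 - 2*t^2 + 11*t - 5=-2*t^2 + 2*t + 40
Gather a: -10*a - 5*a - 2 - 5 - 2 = -15*a - 9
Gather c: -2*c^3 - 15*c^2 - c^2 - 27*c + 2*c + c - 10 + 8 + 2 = -2*c^3 - 16*c^2 - 24*c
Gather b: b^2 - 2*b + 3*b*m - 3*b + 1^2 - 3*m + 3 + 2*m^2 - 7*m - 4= b^2 + b*(3*m - 5) + 2*m^2 - 10*m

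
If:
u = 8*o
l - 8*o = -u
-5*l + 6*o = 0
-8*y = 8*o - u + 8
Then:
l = 0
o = 0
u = 0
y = -1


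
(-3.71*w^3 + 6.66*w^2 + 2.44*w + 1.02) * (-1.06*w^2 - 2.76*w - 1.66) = 3.9326*w^5 + 3.18*w^4 - 14.8094*w^3 - 18.8712*w^2 - 6.8656*w - 1.6932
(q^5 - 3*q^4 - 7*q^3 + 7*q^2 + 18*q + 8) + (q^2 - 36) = q^5 - 3*q^4 - 7*q^3 + 8*q^2 + 18*q - 28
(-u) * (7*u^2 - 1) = -7*u^3 + u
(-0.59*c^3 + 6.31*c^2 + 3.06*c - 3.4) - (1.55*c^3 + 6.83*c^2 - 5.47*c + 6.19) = -2.14*c^3 - 0.52*c^2 + 8.53*c - 9.59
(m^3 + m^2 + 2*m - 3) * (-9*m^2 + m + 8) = -9*m^5 - 8*m^4 - 9*m^3 + 37*m^2 + 13*m - 24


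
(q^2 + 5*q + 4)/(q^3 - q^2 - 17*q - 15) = (q + 4)/(q^2 - 2*q - 15)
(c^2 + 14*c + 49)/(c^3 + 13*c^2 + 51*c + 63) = (c + 7)/(c^2 + 6*c + 9)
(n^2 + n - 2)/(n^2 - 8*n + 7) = (n + 2)/(n - 7)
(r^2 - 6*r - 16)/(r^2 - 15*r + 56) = (r + 2)/(r - 7)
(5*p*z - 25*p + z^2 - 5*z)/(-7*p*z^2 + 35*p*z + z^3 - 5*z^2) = (5*p + z)/(z*(-7*p + z))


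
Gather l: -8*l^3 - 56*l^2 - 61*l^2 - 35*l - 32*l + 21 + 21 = -8*l^3 - 117*l^2 - 67*l + 42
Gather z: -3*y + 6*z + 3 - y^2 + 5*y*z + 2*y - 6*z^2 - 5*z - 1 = -y^2 - y - 6*z^2 + z*(5*y + 1) + 2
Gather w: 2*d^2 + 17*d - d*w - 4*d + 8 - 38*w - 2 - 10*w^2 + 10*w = 2*d^2 + 13*d - 10*w^2 + w*(-d - 28) + 6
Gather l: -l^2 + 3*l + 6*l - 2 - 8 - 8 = -l^2 + 9*l - 18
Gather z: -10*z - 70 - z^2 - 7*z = -z^2 - 17*z - 70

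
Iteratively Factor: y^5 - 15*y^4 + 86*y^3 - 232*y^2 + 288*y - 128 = (y - 4)*(y^4 - 11*y^3 + 42*y^2 - 64*y + 32) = (y - 4)*(y - 1)*(y^3 - 10*y^2 + 32*y - 32) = (y - 4)^2*(y - 1)*(y^2 - 6*y + 8) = (y - 4)^3*(y - 1)*(y - 2)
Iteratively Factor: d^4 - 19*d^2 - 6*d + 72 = (d + 3)*(d^3 - 3*d^2 - 10*d + 24) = (d + 3)^2*(d^2 - 6*d + 8) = (d - 4)*(d + 3)^2*(d - 2)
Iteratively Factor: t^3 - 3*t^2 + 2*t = (t - 1)*(t^2 - 2*t) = (t - 2)*(t - 1)*(t)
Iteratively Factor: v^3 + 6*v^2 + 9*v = (v)*(v^2 + 6*v + 9) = v*(v + 3)*(v + 3)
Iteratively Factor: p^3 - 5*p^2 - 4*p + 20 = (p + 2)*(p^2 - 7*p + 10) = (p - 2)*(p + 2)*(p - 5)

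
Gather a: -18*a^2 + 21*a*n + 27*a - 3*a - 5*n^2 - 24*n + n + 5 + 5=-18*a^2 + a*(21*n + 24) - 5*n^2 - 23*n + 10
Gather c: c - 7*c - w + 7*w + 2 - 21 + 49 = -6*c + 6*w + 30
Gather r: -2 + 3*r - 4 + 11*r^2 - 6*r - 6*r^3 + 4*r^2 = -6*r^3 + 15*r^2 - 3*r - 6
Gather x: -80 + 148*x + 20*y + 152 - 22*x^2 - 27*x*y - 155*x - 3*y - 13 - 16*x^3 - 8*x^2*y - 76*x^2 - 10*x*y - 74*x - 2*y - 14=-16*x^3 + x^2*(-8*y - 98) + x*(-37*y - 81) + 15*y + 45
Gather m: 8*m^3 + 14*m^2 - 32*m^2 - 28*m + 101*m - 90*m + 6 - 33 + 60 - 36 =8*m^3 - 18*m^2 - 17*m - 3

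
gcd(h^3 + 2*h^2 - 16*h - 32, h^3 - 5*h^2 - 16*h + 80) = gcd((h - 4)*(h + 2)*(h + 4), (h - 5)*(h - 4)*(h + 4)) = h^2 - 16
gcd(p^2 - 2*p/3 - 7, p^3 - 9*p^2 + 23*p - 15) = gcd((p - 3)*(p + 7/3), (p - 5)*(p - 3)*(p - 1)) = p - 3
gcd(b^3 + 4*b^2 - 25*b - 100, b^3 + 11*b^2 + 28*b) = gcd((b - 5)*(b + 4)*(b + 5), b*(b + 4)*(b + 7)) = b + 4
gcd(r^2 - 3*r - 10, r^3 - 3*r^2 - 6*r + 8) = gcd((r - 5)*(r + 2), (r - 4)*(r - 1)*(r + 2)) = r + 2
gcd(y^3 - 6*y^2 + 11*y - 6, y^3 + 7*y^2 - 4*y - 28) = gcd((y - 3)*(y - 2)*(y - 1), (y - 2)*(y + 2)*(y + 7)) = y - 2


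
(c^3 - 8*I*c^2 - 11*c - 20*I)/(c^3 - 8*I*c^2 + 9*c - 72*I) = (c^3 - 8*I*c^2 - 11*c - 20*I)/(c^3 - 8*I*c^2 + 9*c - 72*I)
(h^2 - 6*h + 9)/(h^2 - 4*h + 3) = (h - 3)/(h - 1)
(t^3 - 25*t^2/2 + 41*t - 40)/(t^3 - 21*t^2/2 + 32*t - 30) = (t - 8)/(t - 6)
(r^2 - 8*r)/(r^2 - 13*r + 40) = r/(r - 5)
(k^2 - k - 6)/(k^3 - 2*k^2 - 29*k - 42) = (k - 3)/(k^2 - 4*k - 21)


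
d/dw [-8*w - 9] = -8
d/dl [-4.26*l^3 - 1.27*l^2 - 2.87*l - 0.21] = -12.78*l^2 - 2.54*l - 2.87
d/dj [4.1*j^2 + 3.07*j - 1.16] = 8.2*j + 3.07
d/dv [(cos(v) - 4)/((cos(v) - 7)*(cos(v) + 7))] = (cos(v)^2 - 8*cos(v) + 49)*sin(v)/((cos(v) - 7)^2*(cos(v) + 7)^2)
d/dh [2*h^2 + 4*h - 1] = 4*h + 4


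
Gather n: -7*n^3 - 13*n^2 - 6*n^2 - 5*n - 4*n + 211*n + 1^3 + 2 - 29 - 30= -7*n^3 - 19*n^2 + 202*n - 56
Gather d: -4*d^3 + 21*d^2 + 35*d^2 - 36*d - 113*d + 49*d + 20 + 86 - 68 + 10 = -4*d^3 + 56*d^2 - 100*d + 48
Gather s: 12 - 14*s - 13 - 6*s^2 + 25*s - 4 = -6*s^2 + 11*s - 5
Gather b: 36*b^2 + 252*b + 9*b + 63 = 36*b^2 + 261*b + 63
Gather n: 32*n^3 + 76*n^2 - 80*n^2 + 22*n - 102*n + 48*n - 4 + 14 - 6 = 32*n^3 - 4*n^2 - 32*n + 4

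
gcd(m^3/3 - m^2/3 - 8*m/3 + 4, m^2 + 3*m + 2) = 1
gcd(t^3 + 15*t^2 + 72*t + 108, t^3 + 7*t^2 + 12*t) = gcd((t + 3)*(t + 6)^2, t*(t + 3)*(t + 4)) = t + 3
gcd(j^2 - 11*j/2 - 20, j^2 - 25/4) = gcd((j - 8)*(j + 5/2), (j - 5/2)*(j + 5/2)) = j + 5/2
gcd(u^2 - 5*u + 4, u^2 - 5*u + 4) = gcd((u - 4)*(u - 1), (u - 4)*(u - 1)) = u^2 - 5*u + 4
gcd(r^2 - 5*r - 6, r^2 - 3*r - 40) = 1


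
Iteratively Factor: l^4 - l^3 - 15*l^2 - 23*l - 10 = (l + 1)*(l^3 - 2*l^2 - 13*l - 10) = (l + 1)^2*(l^2 - 3*l - 10) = (l - 5)*(l + 1)^2*(l + 2)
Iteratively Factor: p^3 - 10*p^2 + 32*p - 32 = (p - 4)*(p^2 - 6*p + 8) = (p - 4)^2*(p - 2)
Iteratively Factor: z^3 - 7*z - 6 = (z + 1)*(z^2 - z - 6) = (z + 1)*(z + 2)*(z - 3)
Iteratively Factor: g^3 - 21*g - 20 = (g + 1)*(g^2 - g - 20) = (g + 1)*(g + 4)*(g - 5)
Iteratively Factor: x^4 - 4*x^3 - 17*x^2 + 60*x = (x - 3)*(x^3 - x^2 - 20*x) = (x - 3)*(x + 4)*(x^2 - 5*x) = x*(x - 3)*(x + 4)*(x - 5)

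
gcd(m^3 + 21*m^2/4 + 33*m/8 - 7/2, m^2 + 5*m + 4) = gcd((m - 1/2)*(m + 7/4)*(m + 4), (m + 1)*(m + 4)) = m + 4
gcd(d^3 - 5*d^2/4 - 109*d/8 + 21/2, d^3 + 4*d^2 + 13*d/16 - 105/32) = d^2 + 11*d/4 - 21/8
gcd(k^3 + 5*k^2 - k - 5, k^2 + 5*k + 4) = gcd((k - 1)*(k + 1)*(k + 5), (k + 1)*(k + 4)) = k + 1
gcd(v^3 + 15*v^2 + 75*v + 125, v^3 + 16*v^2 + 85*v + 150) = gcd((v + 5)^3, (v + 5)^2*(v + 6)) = v^2 + 10*v + 25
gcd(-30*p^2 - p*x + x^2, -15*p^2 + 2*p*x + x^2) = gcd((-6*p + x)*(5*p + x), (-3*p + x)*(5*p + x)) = 5*p + x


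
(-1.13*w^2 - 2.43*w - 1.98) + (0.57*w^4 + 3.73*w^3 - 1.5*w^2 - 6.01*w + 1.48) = 0.57*w^4 + 3.73*w^3 - 2.63*w^2 - 8.44*w - 0.5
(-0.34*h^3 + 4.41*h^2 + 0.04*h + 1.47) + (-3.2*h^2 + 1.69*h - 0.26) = -0.34*h^3 + 1.21*h^2 + 1.73*h + 1.21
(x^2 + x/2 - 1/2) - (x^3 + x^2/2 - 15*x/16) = -x^3 + x^2/2 + 23*x/16 - 1/2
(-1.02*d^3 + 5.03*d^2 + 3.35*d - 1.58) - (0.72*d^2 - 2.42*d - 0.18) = -1.02*d^3 + 4.31*d^2 + 5.77*d - 1.4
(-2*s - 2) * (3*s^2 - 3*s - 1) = -6*s^3 + 8*s + 2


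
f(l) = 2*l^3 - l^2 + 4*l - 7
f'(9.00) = 472.00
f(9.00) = 1406.00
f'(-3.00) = 64.00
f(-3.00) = -82.00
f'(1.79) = 19.64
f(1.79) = 8.43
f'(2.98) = 51.32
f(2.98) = 48.97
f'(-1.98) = 31.48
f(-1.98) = -34.37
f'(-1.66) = 23.85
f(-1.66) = -25.54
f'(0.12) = 3.85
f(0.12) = -6.53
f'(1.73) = 18.50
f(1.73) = 7.28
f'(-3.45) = 82.32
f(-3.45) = -114.83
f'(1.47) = 14.03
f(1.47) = 3.07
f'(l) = 6*l^2 - 2*l + 4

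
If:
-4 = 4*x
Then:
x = -1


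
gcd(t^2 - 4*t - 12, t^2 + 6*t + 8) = t + 2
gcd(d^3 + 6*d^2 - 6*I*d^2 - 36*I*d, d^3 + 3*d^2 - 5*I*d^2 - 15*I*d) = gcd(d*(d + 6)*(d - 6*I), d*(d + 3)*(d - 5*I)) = d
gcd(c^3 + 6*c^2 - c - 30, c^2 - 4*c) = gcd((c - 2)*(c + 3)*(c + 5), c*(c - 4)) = 1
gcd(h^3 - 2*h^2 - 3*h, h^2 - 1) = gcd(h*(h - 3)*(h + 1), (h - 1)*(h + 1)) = h + 1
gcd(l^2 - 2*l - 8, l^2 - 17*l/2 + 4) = 1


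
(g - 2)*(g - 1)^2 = g^3 - 4*g^2 + 5*g - 2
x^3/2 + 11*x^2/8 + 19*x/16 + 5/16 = (x/2 + 1/4)*(x + 1)*(x + 5/4)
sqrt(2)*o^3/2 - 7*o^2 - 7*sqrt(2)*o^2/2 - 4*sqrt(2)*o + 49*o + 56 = (o - 8)*(o - 7*sqrt(2))*(sqrt(2)*o/2 + sqrt(2)/2)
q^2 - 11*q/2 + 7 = (q - 7/2)*(q - 2)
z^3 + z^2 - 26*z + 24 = (z - 4)*(z - 1)*(z + 6)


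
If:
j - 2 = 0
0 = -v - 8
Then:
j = 2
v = -8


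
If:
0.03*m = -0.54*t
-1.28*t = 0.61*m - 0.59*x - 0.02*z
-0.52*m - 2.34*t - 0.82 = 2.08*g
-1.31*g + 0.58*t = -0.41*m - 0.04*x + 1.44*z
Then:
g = -0.409514823884441*z - 0.247500335785517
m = 2.18407906071702*z - 0.782562311708014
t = 0.0434756839837786 - 0.12133772559539*z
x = 1.96097616656827*z - 0.714769719733309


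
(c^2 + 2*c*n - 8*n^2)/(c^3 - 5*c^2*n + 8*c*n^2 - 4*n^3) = (c + 4*n)/(c^2 - 3*c*n + 2*n^2)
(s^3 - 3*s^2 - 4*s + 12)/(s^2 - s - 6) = s - 2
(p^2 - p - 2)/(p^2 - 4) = (p + 1)/(p + 2)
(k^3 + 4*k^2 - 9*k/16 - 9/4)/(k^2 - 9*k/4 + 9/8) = (4*k^2 + 19*k + 12)/(2*(2*k - 3))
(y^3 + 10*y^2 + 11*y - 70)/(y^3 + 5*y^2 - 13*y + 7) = (y^2 + 3*y - 10)/(y^2 - 2*y + 1)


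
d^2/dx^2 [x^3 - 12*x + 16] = 6*x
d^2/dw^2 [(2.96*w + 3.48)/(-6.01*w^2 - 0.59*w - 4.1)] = (-(2.96*w + 3.48)*(12.02*w + 0.59)*(24.04*w + 1.18) + (106.7376*w + 45.3224)*(6.01*w^2 + 0.59*w + 4.1))/(6.01*w^2 + 0.59*w + 4.1)^3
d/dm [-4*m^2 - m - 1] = -8*m - 1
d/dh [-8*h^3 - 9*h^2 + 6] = 6*h*(-4*h - 3)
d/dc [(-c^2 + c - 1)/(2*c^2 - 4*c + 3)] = (2*c^2 - 2*c - 1)/(4*c^4 - 16*c^3 + 28*c^2 - 24*c + 9)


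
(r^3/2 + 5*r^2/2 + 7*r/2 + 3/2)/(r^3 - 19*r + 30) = (r^3 + 5*r^2 + 7*r + 3)/(2*(r^3 - 19*r + 30))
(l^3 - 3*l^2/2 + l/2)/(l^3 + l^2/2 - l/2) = (l - 1)/(l + 1)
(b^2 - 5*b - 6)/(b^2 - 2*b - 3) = (b - 6)/(b - 3)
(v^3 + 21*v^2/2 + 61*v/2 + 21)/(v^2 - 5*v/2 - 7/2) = (2*v^2 + 19*v + 42)/(2*v - 7)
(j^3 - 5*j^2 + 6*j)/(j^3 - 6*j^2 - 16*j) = (-j^2 + 5*j - 6)/(-j^2 + 6*j + 16)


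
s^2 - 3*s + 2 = (s - 2)*(s - 1)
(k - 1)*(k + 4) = k^2 + 3*k - 4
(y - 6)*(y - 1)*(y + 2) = y^3 - 5*y^2 - 8*y + 12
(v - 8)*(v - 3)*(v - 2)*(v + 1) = v^4 - 12*v^3 + 33*v^2 - 2*v - 48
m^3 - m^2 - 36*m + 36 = (m - 6)*(m - 1)*(m + 6)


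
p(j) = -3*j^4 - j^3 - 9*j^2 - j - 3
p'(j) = -12*j^3 - 3*j^2 - 18*j - 1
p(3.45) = -579.64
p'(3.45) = -591.57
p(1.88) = -80.81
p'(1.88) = -125.18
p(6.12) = -4783.93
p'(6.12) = -2974.17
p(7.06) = -8263.70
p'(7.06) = -4500.36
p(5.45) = -3084.37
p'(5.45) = -2130.75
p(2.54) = -204.86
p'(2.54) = -262.72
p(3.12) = -408.38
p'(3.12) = -450.82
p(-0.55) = -5.28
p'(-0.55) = 9.99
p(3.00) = -357.00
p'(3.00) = -406.00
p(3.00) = -357.00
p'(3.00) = -406.00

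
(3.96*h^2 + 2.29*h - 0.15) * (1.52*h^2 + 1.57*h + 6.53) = 6.0192*h^4 + 9.698*h^3 + 29.2261*h^2 + 14.7182*h - 0.9795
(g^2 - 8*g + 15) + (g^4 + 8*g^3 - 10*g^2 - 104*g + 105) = g^4 + 8*g^3 - 9*g^2 - 112*g + 120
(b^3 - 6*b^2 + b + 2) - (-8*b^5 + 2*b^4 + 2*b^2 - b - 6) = 8*b^5 - 2*b^4 + b^3 - 8*b^2 + 2*b + 8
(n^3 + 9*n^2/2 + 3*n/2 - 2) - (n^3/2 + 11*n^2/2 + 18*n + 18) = n^3/2 - n^2 - 33*n/2 - 20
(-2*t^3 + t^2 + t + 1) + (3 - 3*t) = -2*t^3 + t^2 - 2*t + 4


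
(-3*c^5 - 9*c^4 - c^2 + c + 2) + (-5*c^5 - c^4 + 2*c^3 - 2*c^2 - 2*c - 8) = -8*c^5 - 10*c^4 + 2*c^3 - 3*c^2 - c - 6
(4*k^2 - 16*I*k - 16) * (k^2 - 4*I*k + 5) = 4*k^4 - 32*I*k^3 - 60*k^2 - 16*I*k - 80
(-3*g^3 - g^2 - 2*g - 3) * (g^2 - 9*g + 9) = -3*g^5 + 26*g^4 - 20*g^3 + 6*g^2 + 9*g - 27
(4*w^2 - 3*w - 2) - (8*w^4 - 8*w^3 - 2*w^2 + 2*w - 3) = -8*w^4 + 8*w^3 + 6*w^2 - 5*w + 1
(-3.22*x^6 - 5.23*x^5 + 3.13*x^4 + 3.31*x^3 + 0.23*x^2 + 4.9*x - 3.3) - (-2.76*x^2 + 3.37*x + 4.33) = -3.22*x^6 - 5.23*x^5 + 3.13*x^4 + 3.31*x^3 + 2.99*x^2 + 1.53*x - 7.63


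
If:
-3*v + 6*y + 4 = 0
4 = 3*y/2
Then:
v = 20/3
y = 8/3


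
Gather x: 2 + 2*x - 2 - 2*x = 0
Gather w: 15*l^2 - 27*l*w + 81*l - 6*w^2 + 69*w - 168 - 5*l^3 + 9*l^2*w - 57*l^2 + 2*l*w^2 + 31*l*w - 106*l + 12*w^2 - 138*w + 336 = -5*l^3 - 42*l^2 - 25*l + w^2*(2*l + 6) + w*(9*l^2 + 4*l - 69) + 168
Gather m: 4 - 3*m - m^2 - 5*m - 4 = -m^2 - 8*m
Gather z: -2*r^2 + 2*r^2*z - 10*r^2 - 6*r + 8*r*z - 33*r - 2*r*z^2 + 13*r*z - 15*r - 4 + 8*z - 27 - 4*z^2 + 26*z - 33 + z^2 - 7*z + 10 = -12*r^2 - 54*r + z^2*(-2*r - 3) + z*(2*r^2 + 21*r + 27) - 54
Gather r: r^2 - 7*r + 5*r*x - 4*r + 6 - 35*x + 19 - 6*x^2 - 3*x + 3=r^2 + r*(5*x - 11) - 6*x^2 - 38*x + 28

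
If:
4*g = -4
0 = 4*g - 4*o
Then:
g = -1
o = -1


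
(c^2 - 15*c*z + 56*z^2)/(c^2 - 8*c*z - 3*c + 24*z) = (c - 7*z)/(c - 3)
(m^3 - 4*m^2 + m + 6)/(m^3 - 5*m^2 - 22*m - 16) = (m^2 - 5*m + 6)/(m^2 - 6*m - 16)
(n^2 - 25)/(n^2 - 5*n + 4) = (n^2 - 25)/(n^2 - 5*n + 4)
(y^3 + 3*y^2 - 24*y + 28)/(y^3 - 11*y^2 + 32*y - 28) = (y + 7)/(y - 7)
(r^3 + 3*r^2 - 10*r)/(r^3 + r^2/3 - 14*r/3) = 3*(r + 5)/(3*r + 7)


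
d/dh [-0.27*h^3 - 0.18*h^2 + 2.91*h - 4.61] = -0.81*h^2 - 0.36*h + 2.91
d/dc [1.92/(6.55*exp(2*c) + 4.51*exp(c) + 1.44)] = (-25.152*exp(c) - 8.6592)*exp(c)/(6.55*exp(2*c) + 4.51*exp(c) + 1.44)^2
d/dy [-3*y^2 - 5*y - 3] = -6*y - 5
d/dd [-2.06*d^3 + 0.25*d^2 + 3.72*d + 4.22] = -6.18*d^2 + 0.5*d + 3.72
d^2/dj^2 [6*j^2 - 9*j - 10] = 12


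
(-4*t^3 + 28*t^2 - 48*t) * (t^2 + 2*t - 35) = -4*t^5 + 20*t^4 + 148*t^3 - 1076*t^2 + 1680*t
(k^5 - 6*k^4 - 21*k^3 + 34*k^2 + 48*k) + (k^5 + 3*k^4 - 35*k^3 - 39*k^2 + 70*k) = 2*k^5 - 3*k^4 - 56*k^3 - 5*k^2 + 118*k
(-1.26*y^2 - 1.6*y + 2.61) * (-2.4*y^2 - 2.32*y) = 3.024*y^4 + 6.7632*y^3 - 2.552*y^2 - 6.0552*y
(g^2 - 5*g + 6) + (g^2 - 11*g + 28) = 2*g^2 - 16*g + 34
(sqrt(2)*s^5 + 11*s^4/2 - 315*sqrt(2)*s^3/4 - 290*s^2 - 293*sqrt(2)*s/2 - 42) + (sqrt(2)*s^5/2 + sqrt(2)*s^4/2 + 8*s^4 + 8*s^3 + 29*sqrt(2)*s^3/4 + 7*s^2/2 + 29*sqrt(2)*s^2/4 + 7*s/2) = 3*sqrt(2)*s^5/2 + sqrt(2)*s^4/2 + 27*s^4/2 - 143*sqrt(2)*s^3/2 + 8*s^3 - 573*s^2/2 + 29*sqrt(2)*s^2/4 - 293*sqrt(2)*s/2 + 7*s/2 - 42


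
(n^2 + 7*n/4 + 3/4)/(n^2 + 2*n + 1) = (n + 3/4)/(n + 1)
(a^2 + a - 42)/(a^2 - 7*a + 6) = (a + 7)/(a - 1)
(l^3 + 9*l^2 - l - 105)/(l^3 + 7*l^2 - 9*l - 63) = (l + 5)/(l + 3)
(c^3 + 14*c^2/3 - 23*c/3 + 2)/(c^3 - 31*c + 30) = (c - 1/3)/(c - 5)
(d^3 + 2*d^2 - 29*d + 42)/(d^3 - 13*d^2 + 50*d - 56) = (d^2 + 4*d - 21)/(d^2 - 11*d + 28)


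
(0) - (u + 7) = -u - 7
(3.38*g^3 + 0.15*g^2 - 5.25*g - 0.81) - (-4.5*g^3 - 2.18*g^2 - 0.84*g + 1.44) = 7.88*g^3 + 2.33*g^2 - 4.41*g - 2.25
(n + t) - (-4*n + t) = 5*n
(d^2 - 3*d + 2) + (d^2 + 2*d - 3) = 2*d^2 - d - 1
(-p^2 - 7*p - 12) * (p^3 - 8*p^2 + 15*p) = -p^5 + p^4 + 29*p^3 - 9*p^2 - 180*p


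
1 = 1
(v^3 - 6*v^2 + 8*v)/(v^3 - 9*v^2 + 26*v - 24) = v/(v - 3)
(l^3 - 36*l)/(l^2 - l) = (l^2 - 36)/(l - 1)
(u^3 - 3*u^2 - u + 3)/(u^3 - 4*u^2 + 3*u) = (u + 1)/u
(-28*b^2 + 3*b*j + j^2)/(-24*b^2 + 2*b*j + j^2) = (7*b + j)/(6*b + j)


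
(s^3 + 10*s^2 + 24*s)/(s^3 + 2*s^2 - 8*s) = (s + 6)/(s - 2)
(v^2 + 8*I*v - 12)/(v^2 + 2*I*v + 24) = (v + 2*I)/(v - 4*I)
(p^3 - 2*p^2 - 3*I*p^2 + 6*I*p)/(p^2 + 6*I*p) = (p^2 - 2*p - 3*I*p + 6*I)/(p + 6*I)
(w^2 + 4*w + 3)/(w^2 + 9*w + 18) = (w + 1)/(w + 6)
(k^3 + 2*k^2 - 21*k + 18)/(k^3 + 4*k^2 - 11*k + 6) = (k - 3)/(k - 1)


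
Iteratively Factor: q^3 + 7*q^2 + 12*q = (q)*(q^2 + 7*q + 12) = q*(q + 3)*(q + 4)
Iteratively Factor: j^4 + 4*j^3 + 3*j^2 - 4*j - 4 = (j + 2)*(j^3 + 2*j^2 - j - 2) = (j + 2)^2*(j^2 - 1) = (j - 1)*(j + 2)^2*(j + 1)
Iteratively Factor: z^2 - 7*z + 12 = (z - 3)*(z - 4)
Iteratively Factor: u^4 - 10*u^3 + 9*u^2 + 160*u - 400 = (u - 5)*(u^3 - 5*u^2 - 16*u + 80) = (u - 5)^2*(u^2 - 16) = (u - 5)^2*(u - 4)*(u + 4)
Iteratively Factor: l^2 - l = (l)*(l - 1)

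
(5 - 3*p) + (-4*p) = 5 - 7*p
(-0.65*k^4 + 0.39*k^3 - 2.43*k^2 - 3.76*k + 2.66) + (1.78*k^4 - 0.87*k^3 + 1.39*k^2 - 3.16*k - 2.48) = 1.13*k^4 - 0.48*k^3 - 1.04*k^2 - 6.92*k + 0.18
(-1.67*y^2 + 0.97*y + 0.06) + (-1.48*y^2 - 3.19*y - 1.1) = -3.15*y^2 - 2.22*y - 1.04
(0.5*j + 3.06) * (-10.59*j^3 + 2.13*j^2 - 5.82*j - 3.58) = -5.295*j^4 - 31.3404*j^3 + 3.6078*j^2 - 19.5992*j - 10.9548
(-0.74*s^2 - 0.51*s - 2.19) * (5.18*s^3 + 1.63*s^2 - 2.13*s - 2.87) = -3.8332*s^5 - 3.848*s^4 - 10.5993*s^3 - 0.359599999999999*s^2 + 6.1284*s + 6.2853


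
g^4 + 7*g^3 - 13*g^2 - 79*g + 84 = (g - 3)*(g - 1)*(g + 4)*(g + 7)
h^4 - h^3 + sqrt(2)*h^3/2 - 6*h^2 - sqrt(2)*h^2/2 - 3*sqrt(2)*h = h*(h - 3)*(h + 2)*(h + sqrt(2)/2)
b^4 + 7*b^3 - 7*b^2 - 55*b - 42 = (b - 3)*(b + 1)*(b + 2)*(b + 7)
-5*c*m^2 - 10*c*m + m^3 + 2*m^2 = m*(-5*c + m)*(m + 2)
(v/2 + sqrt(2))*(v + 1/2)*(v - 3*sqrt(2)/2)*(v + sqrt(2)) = v^4/2 + v^3/4 + 3*sqrt(2)*v^3/4 - 5*v^2/2 + 3*sqrt(2)*v^2/8 - 3*sqrt(2)*v - 5*v/4 - 3*sqrt(2)/2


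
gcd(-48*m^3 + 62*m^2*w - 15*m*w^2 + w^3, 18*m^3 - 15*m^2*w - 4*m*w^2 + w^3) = 6*m^2 - 7*m*w + w^2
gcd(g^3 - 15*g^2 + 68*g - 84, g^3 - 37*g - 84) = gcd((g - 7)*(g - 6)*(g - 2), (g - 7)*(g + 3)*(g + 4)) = g - 7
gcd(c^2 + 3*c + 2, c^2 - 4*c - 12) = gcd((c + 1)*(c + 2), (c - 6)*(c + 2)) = c + 2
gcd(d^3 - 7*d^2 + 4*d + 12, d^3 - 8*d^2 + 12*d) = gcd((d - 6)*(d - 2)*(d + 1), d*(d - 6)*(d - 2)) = d^2 - 8*d + 12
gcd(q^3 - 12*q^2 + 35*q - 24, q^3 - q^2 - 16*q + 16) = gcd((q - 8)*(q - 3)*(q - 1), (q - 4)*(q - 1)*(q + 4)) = q - 1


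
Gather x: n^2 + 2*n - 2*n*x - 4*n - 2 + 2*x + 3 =n^2 - 2*n + x*(2 - 2*n) + 1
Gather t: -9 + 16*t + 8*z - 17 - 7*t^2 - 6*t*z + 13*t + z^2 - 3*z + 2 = -7*t^2 + t*(29 - 6*z) + z^2 + 5*z - 24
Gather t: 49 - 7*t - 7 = 42 - 7*t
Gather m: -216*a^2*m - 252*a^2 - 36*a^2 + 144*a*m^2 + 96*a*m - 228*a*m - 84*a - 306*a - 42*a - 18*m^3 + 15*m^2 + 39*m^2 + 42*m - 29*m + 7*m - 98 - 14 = -288*a^2 - 432*a - 18*m^3 + m^2*(144*a + 54) + m*(-216*a^2 - 132*a + 20) - 112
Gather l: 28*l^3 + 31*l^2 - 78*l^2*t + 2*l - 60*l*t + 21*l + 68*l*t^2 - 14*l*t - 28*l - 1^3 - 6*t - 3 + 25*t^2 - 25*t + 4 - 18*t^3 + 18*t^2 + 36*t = 28*l^3 + l^2*(31 - 78*t) + l*(68*t^2 - 74*t - 5) - 18*t^3 + 43*t^2 + 5*t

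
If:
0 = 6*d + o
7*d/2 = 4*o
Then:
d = 0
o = 0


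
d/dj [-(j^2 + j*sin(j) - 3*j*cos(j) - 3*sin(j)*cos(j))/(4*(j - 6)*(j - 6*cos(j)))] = ((j - 6)*(j - 6*cos(j))*(-3*j*sin(j) - j*cos(j) - 2*j - sin(j) + 3*cos(j) + 3*cos(2*j)) + (j - 6)*(6*sin(j) + 1)*(j^2 + j*sin(j) - 3*j*cos(j) - 3*sin(2*j)/2) + (j - 6*cos(j))*(j^2 + j*sin(j) - 3*j*cos(j) - 3*sin(2*j)/2))/(4*(j - 6)^2*(j - 6*cos(j))^2)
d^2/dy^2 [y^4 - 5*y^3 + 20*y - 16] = 6*y*(2*y - 5)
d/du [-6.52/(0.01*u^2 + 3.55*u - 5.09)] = (0.1304*u + 23.146)/(0.01*u^2 + 3.55*u - 5.09)^2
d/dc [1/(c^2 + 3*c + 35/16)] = 256*(-2*c - 3)/(16*c^2 + 48*c + 35)^2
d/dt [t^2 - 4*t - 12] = 2*t - 4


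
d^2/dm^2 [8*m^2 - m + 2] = 16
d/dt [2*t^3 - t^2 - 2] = 2*t*(3*t - 1)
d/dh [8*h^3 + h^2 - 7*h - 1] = 24*h^2 + 2*h - 7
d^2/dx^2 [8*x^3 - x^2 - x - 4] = 48*x - 2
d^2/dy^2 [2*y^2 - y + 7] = 4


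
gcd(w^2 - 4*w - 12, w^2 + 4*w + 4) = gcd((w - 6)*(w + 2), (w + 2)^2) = w + 2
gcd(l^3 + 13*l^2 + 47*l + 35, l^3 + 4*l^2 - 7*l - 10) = l^2 + 6*l + 5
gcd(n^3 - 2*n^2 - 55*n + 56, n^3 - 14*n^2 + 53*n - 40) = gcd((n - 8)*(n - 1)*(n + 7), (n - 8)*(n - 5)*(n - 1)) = n^2 - 9*n + 8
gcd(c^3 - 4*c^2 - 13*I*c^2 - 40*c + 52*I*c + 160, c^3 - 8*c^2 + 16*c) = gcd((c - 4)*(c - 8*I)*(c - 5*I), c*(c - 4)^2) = c - 4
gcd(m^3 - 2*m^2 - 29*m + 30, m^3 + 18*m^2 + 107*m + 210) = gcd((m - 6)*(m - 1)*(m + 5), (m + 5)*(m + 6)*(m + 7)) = m + 5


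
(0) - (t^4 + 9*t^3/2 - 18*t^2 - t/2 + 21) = -t^4 - 9*t^3/2 + 18*t^2 + t/2 - 21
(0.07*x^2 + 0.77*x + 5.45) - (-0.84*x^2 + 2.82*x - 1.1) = 0.91*x^2 - 2.05*x + 6.55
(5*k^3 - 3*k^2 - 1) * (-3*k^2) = -15*k^5 + 9*k^4 + 3*k^2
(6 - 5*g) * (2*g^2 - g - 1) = -10*g^3 + 17*g^2 - g - 6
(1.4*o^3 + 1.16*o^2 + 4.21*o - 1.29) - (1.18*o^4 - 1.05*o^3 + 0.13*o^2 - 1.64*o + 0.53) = -1.18*o^4 + 2.45*o^3 + 1.03*o^2 + 5.85*o - 1.82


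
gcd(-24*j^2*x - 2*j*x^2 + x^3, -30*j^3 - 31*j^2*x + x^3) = -6*j + x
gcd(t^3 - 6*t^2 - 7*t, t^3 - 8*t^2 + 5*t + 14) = t^2 - 6*t - 7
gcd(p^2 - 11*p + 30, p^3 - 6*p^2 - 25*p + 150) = p^2 - 11*p + 30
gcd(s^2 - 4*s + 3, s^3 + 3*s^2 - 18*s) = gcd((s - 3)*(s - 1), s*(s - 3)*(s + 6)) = s - 3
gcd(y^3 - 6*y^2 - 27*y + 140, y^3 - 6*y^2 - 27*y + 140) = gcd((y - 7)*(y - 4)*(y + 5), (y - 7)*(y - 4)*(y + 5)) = y^3 - 6*y^2 - 27*y + 140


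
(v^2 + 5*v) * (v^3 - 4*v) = v^5 + 5*v^4 - 4*v^3 - 20*v^2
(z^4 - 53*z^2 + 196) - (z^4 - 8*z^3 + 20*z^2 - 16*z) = 8*z^3 - 73*z^2 + 16*z + 196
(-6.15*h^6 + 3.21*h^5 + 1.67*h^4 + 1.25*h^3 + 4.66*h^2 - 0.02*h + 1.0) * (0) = 0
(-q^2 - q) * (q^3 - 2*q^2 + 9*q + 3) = -q^5 + q^4 - 7*q^3 - 12*q^2 - 3*q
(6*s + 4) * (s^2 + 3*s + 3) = 6*s^3 + 22*s^2 + 30*s + 12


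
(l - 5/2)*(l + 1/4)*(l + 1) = l^3 - 5*l^2/4 - 23*l/8 - 5/8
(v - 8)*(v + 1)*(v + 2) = v^3 - 5*v^2 - 22*v - 16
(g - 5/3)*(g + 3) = g^2 + 4*g/3 - 5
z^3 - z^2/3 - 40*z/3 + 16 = (z - 3)*(z - 4/3)*(z + 4)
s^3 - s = s*(s - 1)*(s + 1)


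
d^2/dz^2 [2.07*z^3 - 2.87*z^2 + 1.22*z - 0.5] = 12.42*z - 5.74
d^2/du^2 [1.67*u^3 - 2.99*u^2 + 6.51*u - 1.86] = 10.02*u - 5.98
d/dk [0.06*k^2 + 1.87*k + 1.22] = 0.12*k + 1.87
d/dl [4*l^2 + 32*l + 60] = 8*l + 32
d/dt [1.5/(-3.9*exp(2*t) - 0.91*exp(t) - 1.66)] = (11.7*exp(t) + 1.365)*exp(t)/(3.9*exp(2*t) + 0.91*exp(t) + 1.66)^2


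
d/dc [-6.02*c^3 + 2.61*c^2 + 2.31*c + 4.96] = -18.06*c^2 + 5.22*c + 2.31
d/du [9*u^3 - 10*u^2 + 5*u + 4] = 27*u^2 - 20*u + 5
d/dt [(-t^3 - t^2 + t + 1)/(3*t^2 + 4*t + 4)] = t*(-3*t^3 - 8*t^2 - 19*t - 14)/(9*t^4 + 24*t^3 + 40*t^2 + 32*t + 16)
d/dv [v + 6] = 1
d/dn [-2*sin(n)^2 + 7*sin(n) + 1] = (7 - 4*sin(n))*cos(n)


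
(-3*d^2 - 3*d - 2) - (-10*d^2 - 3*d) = 7*d^2 - 2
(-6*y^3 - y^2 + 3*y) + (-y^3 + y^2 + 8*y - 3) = -7*y^3 + 11*y - 3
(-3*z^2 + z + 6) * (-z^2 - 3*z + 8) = 3*z^4 + 8*z^3 - 33*z^2 - 10*z + 48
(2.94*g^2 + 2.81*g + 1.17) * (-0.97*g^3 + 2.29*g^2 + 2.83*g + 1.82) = -2.8518*g^5 + 4.0069*g^4 + 13.6202*g^3 + 15.9824*g^2 + 8.4253*g + 2.1294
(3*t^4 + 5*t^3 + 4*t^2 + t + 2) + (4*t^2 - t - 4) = 3*t^4 + 5*t^3 + 8*t^2 - 2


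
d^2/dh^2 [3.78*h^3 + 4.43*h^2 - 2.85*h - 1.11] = 22.68*h + 8.86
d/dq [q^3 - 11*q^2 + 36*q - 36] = 3*q^2 - 22*q + 36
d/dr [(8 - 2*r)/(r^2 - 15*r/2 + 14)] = 8/(4*r^2 - 28*r + 49)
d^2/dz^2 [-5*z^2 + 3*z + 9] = -10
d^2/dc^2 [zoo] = 0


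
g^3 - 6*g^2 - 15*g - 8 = (g - 8)*(g + 1)^2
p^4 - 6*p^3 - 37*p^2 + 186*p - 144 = (p - 8)*(p - 3)*(p - 1)*(p + 6)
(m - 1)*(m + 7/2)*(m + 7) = m^3 + 19*m^2/2 + 14*m - 49/2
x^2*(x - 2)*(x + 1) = x^4 - x^3 - 2*x^2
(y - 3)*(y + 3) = y^2 - 9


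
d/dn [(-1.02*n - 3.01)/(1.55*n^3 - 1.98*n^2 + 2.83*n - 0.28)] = (3.162*n^3 + 11.9769*n^2 - 11.9196*n + 8.8039)/(2.4025*n^6 - 6.138*n^5 + 12.6934*n^4 - 12.0748*n^3 + 9.1177*n^2 - 1.5848*n + 0.0784)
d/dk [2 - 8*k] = -8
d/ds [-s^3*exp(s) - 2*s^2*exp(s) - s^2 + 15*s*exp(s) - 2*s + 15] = -s^3*exp(s) - 5*s^2*exp(s) + 11*s*exp(s) - 2*s + 15*exp(s) - 2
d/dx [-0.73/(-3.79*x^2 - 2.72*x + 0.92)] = (-5.5334*x - 1.9856)/(3.79*x^2 + 2.72*x - 0.92)^2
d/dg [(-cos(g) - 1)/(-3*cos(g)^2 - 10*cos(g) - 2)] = (3*cos(g)^2 + 6*cos(g) + 8)*sin(g)/(-3*sin(g)^2 + 10*cos(g) + 5)^2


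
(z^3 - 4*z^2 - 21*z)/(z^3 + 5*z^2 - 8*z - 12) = z*(z^2 - 4*z - 21)/(z^3 + 5*z^2 - 8*z - 12)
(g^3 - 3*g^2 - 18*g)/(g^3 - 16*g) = (g^2 - 3*g - 18)/(g^2 - 16)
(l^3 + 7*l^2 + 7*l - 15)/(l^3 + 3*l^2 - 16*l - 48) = (l^2 + 4*l - 5)/(l^2 - 16)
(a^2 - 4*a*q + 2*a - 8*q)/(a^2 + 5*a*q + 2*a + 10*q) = (a - 4*q)/(a + 5*q)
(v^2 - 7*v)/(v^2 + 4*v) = (v - 7)/(v + 4)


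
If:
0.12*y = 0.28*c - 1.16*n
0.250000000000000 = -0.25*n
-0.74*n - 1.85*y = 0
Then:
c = -3.97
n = -1.00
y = 0.40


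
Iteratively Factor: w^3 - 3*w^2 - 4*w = (w)*(w^2 - 3*w - 4) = w*(w - 4)*(w + 1)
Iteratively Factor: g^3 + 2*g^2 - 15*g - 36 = (g + 3)*(g^2 - g - 12) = (g + 3)^2*(g - 4)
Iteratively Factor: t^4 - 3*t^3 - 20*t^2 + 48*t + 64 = (t - 4)*(t^3 + t^2 - 16*t - 16) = (t - 4)^2*(t^2 + 5*t + 4) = (t - 4)^2*(t + 1)*(t + 4)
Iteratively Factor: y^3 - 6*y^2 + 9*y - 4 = (y - 4)*(y^2 - 2*y + 1) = (y - 4)*(y - 1)*(y - 1)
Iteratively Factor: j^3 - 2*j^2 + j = (j)*(j^2 - 2*j + 1) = j*(j - 1)*(j - 1)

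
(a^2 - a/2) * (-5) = -5*a^2 + 5*a/2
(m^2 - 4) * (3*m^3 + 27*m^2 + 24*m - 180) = 3*m^5 + 27*m^4 + 12*m^3 - 288*m^2 - 96*m + 720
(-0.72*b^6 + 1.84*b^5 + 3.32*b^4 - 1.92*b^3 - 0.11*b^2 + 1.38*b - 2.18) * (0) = 0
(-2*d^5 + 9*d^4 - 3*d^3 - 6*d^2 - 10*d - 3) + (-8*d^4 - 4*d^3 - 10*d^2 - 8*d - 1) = -2*d^5 + d^4 - 7*d^3 - 16*d^2 - 18*d - 4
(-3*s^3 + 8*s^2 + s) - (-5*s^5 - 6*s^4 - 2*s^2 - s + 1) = 5*s^5 + 6*s^4 - 3*s^3 + 10*s^2 + 2*s - 1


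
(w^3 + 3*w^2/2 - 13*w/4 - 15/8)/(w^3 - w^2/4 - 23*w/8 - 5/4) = (4*w^2 + 4*w - 15)/(4*w^2 - 3*w - 10)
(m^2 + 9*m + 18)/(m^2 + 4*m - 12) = (m + 3)/(m - 2)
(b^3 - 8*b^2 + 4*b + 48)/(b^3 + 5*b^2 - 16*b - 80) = (b^2 - 4*b - 12)/(b^2 + 9*b + 20)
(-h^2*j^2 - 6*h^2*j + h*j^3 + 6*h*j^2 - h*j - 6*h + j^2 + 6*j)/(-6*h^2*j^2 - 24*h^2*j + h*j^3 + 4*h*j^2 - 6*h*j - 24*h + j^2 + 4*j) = (h*j + 6*h - j^2 - 6*j)/(6*h*j + 24*h - j^2 - 4*j)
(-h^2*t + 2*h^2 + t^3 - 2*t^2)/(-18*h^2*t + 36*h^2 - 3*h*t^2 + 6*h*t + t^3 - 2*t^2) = (-h^2 + t^2)/(-18*h^2 - 3*h*t + t^2)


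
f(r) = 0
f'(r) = 0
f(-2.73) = 0.00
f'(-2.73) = 0.00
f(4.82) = 0.00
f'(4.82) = 0.00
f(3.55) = 0.00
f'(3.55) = 0.00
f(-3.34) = 0.00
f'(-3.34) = 0.00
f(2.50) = 0.00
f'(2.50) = 0.00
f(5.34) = 0.00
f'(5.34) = 0.00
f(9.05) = 0.00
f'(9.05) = 0.00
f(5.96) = 0.00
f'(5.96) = 0.00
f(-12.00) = 0.00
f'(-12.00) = 0.00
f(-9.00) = 0.00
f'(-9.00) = 0.00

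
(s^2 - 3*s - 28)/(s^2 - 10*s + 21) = (s + 4)/(s - 3)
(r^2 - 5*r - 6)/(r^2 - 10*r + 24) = (r + 1)/(r - 4)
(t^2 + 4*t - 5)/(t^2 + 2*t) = (t^2 + 4*t - 5)/(t*(t + 2))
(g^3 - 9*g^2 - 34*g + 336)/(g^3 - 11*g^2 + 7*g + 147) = (g^2 - 2*g - 48)/(g^2 - 4*g - 21)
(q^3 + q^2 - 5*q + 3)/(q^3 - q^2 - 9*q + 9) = (q - 1)/(q - 3)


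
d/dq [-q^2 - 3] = -2*q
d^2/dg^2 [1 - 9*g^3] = -54*g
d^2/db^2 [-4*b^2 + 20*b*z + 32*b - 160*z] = -8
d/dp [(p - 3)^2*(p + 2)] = (p - 3)*(3*p + 1)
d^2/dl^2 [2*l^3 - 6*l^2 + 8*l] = 12*l - 12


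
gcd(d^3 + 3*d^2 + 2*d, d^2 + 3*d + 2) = d^2 + 3*d + 2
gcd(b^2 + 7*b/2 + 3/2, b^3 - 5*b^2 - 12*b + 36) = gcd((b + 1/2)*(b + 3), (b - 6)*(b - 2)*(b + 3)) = b + 3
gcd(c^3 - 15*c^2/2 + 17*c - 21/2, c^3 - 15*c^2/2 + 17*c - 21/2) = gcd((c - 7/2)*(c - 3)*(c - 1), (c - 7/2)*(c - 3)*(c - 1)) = c^3 - 15*c^2/2 + 17*c - 21/2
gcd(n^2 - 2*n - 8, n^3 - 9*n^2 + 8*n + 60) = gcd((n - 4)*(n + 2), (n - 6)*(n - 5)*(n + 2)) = n + 2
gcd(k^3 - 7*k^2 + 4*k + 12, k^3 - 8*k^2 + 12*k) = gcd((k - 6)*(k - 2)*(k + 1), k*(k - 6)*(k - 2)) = k^2 - 8*k + 12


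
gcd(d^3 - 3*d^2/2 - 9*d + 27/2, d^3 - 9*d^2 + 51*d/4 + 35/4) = 1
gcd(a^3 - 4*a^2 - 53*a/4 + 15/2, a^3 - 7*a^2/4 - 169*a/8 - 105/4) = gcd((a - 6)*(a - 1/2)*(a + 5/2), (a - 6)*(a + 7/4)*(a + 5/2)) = a^2 - 7*a/2 - 15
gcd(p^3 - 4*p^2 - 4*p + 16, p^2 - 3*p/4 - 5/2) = p - 2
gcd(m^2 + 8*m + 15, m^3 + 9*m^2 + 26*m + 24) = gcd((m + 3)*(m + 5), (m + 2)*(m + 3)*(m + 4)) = m + 3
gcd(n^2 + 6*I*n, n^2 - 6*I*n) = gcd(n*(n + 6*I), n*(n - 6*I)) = n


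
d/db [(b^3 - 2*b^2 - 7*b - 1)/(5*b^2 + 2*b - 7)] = (5*b^4 + 4*b^3 + 10*b^2 + 38*b + 51)/(25*b^4 + 20*b^3 - 66*b^2 - 28*b + 49)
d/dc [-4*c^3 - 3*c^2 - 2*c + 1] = -12*c^2 - 6*c - 2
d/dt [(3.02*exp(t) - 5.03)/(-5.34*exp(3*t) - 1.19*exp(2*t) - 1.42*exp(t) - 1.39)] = (32.2536*exp(3*t) - 76.9868*exp(2*t) - 11.9714*exp(t) - 11.3404)*exp(t)/(28.5156*exp(6*t) + 12.7092*exp(5*t) + 16.5817*exp(4*t) + 18.2248*exp(3*t) + 5.3246*exp(2*t) + 3.9476*exp(t) + 1.9321)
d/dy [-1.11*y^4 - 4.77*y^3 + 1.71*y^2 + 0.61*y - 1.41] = -4.44*y^3 - 14.31*y^2 + 3.42*y + 0.61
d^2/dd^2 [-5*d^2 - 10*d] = -10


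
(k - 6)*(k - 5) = k^2 - 11*k + 30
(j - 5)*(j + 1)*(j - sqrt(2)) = j^3 - 4*j^2 - sqrt(2)*j^2 - 5*j + 4*sqrt(2)*j + 5*sqrt(2)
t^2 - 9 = (t - 3)*(t + 3)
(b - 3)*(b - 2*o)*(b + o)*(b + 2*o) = b^4 + b^3*o - 3*b^3 - 4*b^2*o^2 - 3*b^2*o - 4*b*o^3 + 12*b*o^2 + 12*o^3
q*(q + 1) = q^2 + q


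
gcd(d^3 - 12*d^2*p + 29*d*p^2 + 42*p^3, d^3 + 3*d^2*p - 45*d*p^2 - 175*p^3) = -d + 7*p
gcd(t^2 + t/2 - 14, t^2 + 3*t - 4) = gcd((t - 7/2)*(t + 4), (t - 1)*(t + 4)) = t + 4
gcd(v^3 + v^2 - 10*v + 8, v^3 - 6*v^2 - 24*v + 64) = v^2 + 2*v - 8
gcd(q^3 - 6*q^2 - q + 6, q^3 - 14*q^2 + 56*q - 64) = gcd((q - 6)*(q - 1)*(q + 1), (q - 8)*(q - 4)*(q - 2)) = 1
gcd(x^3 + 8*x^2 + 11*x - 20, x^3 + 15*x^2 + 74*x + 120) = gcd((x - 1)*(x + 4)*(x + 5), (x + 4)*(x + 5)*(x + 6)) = x^2 + 9*x + 20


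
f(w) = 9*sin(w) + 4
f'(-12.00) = 7.59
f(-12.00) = 8.83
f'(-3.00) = -8.91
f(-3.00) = 2.73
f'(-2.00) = -3.75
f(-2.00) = -4.18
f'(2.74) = -8.28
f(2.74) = 7.52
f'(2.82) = -8.54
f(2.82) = 6.84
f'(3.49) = -8.46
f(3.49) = 0.93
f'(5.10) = 3.40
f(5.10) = -4.33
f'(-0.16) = 8.89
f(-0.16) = 2.57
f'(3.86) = -6.78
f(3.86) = -1.92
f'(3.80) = -7.12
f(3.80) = -1.51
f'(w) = 9*cos(w)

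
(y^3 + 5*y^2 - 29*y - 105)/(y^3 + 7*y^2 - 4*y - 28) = (y^2 - 2*y - 15)/(y^2 - 4)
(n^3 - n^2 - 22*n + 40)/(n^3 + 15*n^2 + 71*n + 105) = (n^2 - 6*n + 8)/(n^2 + 10*n + 21)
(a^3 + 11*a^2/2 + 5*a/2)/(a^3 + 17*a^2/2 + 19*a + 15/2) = a/(a + 3)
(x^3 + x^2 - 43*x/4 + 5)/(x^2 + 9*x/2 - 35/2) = (x^2 + 7*x/2 - 2)/(x + 7)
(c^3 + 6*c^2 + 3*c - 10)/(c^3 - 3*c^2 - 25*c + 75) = (c^2 + c - 2)/(c^2 - 8*c + 15)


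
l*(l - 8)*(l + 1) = l^3 - 7*l^2 - 8*l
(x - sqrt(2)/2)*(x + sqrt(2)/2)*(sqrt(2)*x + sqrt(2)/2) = sqrt(2)*x^3 + sqrt(2)*x^2/2 - sqrt(2)*x/2 - sqrt(2)/4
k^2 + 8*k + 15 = (k + 3)*(k + 5)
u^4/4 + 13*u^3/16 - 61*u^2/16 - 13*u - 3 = (u/4 + 1)*(u - 4)*(u + 1/4)*(u + 3)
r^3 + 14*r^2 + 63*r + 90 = (r + 3)*(r + 5)*(r + 6)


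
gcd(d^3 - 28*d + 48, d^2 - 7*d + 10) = d - 2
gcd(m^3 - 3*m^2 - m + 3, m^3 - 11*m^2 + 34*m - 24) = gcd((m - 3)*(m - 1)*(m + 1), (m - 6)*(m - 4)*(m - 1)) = m - 1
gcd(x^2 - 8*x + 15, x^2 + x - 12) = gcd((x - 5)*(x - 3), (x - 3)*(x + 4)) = x - 3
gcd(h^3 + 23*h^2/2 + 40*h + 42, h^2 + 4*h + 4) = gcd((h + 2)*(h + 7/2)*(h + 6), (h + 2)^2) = h + 2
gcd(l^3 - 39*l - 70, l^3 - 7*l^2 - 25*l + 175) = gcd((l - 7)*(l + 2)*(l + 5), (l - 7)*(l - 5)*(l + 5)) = l^2 - 2*l - 35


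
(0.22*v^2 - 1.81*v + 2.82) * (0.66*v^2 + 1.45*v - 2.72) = 0.1452*v^4 - 0.8756*v^3 - 1.3617*v^2 + 9.0122*v - 7.6704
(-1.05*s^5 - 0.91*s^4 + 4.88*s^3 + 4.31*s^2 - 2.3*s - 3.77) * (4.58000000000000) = -4.809*s^5 - 4.1678*s^4 + 22.3504*s^3 + 19.7398*s^2 - 10.534*s - 17.2666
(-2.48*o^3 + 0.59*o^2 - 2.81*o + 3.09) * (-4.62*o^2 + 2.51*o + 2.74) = 11.4576*o^5 - 8.9506*o^4 + 7.6679*o^3 - 19.7123*o^2 + 0.056499999999998*o + 8.4666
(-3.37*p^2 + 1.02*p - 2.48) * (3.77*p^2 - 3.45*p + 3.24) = -12.7049*p^4 + 15.4719*p^3 - 23.7874*p^2 + 11.8608*p - 8.0352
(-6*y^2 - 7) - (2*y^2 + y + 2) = -8*y^2 - y - 9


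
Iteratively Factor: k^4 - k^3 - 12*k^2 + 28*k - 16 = (k - 1)*(k^3 - 12*k + 16) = (k - 1)*(k + 4)*(k^2 - 4*k + 4) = (k - 2)*(k - 1)*(k + 4)*(k - 2)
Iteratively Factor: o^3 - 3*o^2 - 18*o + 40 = (o - 5)*(o^2 + 2*o - 8) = (o - 5)*(o - 2)*(o + 4)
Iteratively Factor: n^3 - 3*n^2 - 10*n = (n - 5)*(n^2 + 2*n) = n*(n - 5)*(n + 2)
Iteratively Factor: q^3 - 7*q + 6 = (q + 3)*(q^2 - 3*q + 2) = (q - 1)*(q + 3)*(q - 2)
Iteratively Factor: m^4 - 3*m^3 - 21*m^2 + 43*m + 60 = (m + 4)*(m^3 - 7*m^2 + 7*m + 15) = (m - 5)*(m + 4)*(m^2 - 2*m - 3) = (m - 5)*(m + 1)*(m + 4)*(m - 3)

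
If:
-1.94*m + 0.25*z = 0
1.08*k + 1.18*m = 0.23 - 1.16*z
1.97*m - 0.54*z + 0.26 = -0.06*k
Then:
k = -0.71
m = 0.10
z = 0.76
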